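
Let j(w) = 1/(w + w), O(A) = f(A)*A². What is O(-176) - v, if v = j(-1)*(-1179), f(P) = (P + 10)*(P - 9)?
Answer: 1902544741/2 ≈ 9.5127e+8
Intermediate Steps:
f(P) = (-9 + P)*(10 + P) (f(P) = (10 + P)*(-9 + P) = (-9 + P)*(10 + P))
O(A) = A²*(-90 + A + A²) (O(A) = (-90 + A + A²)*A² = A²*(-90 + A + A²))
j(w) = 1/(2*w)
v = 1179/2 (v = ((½)/(-1))*(-1179) = ((½)*(-1))*(-1179) = -½*(-1179) = 1179/2 ≈ 589.50)
O(-176) - v = (-176)²*(-90 - 176 + (-176)²) - 1*1179/2 = 30976*(-90 - 176 + 30976) - 1179/2 = 30976*30710 - 1179/2 = 951272960 - 1179/2 = 1902544741/2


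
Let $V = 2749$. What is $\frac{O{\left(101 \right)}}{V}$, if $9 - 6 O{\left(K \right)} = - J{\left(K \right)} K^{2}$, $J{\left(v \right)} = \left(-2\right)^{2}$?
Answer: $\frac{40813}{16494} \approx 2.4744$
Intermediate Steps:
$J{\left(v \right)} = 4$
$O{\left(K \right)} = \frac{3}{2} + \frac{2 K^{2}}{3}$ ($O{\left(K \right)} = \frac{3}{2} - \frac{\left(-1\right) 4 K^{2}}{6} = \frac{3}{2} - \frac{\left(-4\right) K^{2}}{6} = \frac{3}{2} + \frac{2 K^{2}}{3}$)
$\frac{O{\left(101 \right)}}{V} = \frac{\frac{3}{2} + \frac{2 \cdot 101^{2}}{3}}{2749} = \left(\frac{3}{2} + \frac{2}{3} \cdot 10201\right) \frac{1}{2749} = \left(\frac{3}{2} + \frac{20402}{3}\right) \frac{1}{2749} = \frac{40813}{6} \cdot \frac{1}{2749} = \frac{40813}{16494}$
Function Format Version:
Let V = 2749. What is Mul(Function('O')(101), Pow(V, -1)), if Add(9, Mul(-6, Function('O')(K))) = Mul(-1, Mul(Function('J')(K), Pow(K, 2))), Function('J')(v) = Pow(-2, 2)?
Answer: Rational(40813, 16494) ≈ 2.4744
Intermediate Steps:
Function('J')(v) = 4
Function('O')(K) = Add(Rational(3, 2), Mul(Rational(2, 3), Pow(K, 2))) (Function('O')(K) = Add(Rational(3, 2), Mul(Rational(-1, 6), Mul(-1, Mul(4, Pow(K, 2))))) = Add(Rational(3, 2), Mul(Rational(-1, 6), Mul(-4, Pow(K, 2)))) = Add(Rational(3, 2), Mul(Rational(2, 3), Pow(K, 2))))
Mul(Function('O')(101), Pow(V, -1)) = Mul(Add(Rational(3, 2), Mul(Rational(2, 3), Pow(101, 2))), Pow(2749, -1)) = Mul(Add(Rational(3, 2), Mul(Rational(2, 3), 10201)), Rational(1, 2749)) = Mul(Add(Rational(3, 2), Rational(20402, 3)), Rational(1, 2749)) = Mul(Rational(40813, 6), Rational(1, 2749)) = Rational(40813, 16494)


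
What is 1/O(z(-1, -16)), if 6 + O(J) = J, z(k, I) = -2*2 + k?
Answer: -1/11 ≈ -0.090909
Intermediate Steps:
z(k, I) = -4 + k
O(J) = -6 + J
1/O(z(-1, -16)) = 1/(-6 + (-4 - 1)) = 1/(-6 - 5) = 1/(-11) = -1/11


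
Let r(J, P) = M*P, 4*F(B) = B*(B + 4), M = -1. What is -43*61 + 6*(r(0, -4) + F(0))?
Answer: -2599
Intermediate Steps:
F(B) = B*(4 + B)/4 (F(B) = (B*(B + 4))/4 = (B*(4 + B))/4 = B*(4 + B)/4)
r(J, P) = -P
-43*61 + 6*(r(0, -4) + F(0)) = -43*61 + 6*(-1*(-4) + (¼)*0*(4 + 0)) = -2623 + 6*(4 + (¼)*0*4) = -2623 + 6*(4 + 0) = -2623 + 6*4 = -2623 + 24 = -2599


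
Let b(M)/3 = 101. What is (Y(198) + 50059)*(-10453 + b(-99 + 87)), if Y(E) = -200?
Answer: -506068850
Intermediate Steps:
b(M) = 303 (b(M) = 3*101 = 303)
(Y(198) + 50059)*(-10453 + b(-99 + 87)) = (-200 + 50059)*(-10453 + 303) = 49859*(-10150) = -506068850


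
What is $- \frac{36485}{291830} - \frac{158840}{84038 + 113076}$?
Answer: $- \frac{5354598149}{5752377862} \approx -0.93085$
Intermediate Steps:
$- \frac{36485}{291830} - \frac{158840}{84038 + 113076} = \left(-36485\right) \frac{1}{291830} - \frac{158840}{197114} = - \frac{7297}{58366} - \frac{79420}{98557} = - \frac{5354598149}{5752377862}$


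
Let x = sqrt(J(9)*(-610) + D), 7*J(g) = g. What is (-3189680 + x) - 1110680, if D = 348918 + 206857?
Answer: -4300360 + sqrt(27194545)/7 ≈ -4.2996e+6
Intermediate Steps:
J(g) = g/7
D = 555775
x = sqrt(27194545)/7 (x = sqrt(((1/7)*9)*(-610) + 555775) = sqrt((9/7)*(-610) + 555775) = sqrt(-5490/7 + 555775) = sqrt(3884935/7) = sqrt(27194545)/7 ≈ 744.98)
(-3189680 + x) - 1110680 = (-3189680 + sqrt(27194545)/7) - 1110680 = -4300360 + sqrt(27194545)/7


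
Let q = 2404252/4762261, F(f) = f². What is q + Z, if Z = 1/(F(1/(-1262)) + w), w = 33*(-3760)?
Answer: 475109317576682704/941095481510300459 ≈ 0.50485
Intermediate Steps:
w = -124080
q = 2404252/4762261 (q = 2404252*(1/4762261) = 2404252/4762261 ≈ 0.50486)
Z = -1592644/197615267519 (Z = 1/((1/(-1262))² - 124080) = 1/((-1/1262)² - 124080) = 1/(1/1592644 - 124080) = 1/(-197615267519/1592644) = -1592644/197615267519 ≈ -8.0593e-6)
q + Z = 2404252/4762261 - 1592644/197615267519 = 475109317576682704/941095481510300459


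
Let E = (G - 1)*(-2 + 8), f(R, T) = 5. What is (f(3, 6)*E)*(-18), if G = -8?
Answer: 4860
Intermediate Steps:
E = -54 (E = (-8 - 1)*(-2 + 8) = -9*6 = -54)
(f(3, 6)*E)*(-18) = (5*(-54))*(-18) = -270*(-18) = 4860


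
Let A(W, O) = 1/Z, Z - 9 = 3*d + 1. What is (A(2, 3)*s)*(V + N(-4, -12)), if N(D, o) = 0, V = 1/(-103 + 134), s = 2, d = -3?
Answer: 2/31 ≈ 0.064516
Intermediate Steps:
V = 1/31 ≈ 0.032258
Z = 1 (Z = 9 + (3*(-3) + 1) = 9 + (-9 + 1) = 9 - 8 = 1)
A(W, O) = 1 (A(W, O) = 1/1 = 1)
(A(2, 3)*s)*(V + N(-4, -12)) = (1*2)*(1/31 + 0) = 2*(1/31) = 2/31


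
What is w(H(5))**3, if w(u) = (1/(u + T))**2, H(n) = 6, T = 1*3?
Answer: 1/531441 ≈ 1.8817e-6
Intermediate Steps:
T = 3
w(u) = (3 + u)**(-2) (w(u) = (1/(u + 3))**2 = (1/(3 + u))**2 = (3 + u)**(-2))
w(H(5))**3 = ((3 + 6)**(-2))**3 = (9**(-2))**3 = (1/81)**3 = 1/531441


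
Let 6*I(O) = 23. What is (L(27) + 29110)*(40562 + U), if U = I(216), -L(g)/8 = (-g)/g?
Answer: 1181195935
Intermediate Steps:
I(O) = 23/6 (I(O) = (⅙)*23 = 23/6)
L(g) = 8 (L(g) = -8*(-g)/g = -8*(-1) = 8)
U = 23/6 ≈ 3.8333
(L(27) + 29110)*(40562 + U) = (8 + 29110)*(40562 + 23/6) = 29118*(243395/6) = 1181195935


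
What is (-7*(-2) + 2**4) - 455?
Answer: -425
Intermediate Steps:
(-7*(-2) + 2**4) - 455 = (14 + 16) - 455 = 30 - 455 = -425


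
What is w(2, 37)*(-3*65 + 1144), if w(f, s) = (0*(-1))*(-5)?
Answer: 0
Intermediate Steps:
w(f, s) = 0 (w(f, s) = 0*(-5) = 0)
w(2, 37)*(-3*65 + 1144) = 0*(-3*65 + 1144) = 0*(-195 + 1144) = 0*949 = 0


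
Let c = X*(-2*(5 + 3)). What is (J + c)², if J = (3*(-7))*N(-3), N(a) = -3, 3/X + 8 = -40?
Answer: 4096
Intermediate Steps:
X = -1/16 (X = 3/(-8 - 40) = 3/(-48) = 3*(-1/48) = -1/16 ≈ -0.062500)
c = 1 (c = -(-1)*(5 + 3)/8 = -(-1)*8/8 = -1/16*(-16) = 1)
J = 63 (J = (3*(-7))*(-3) = -21*(-3) = 63)
(J + c)² = (63 + 1)² = 64² = 4096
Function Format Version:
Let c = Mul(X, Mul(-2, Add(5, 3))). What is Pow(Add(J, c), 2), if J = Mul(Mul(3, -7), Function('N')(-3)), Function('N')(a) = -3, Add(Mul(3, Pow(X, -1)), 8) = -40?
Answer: 4096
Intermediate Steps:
X = Rational(-1, 16) (X = Mul(3, Pow(Add(-8, -40), -1)) = Mul(3, Pow(-48, -1)) = Mul(3, Rational(-1, 48)) = Rational(-1, 16) ≈ -0.062500)
c = 1 (c = Mul(Rational(-1, 16), Mul(-2, Add(5, 3))) = Mul(Rational(-1, 16), Mul(-2, 8)) = Mul(Rational(-1, 16), -16) = 1)
J = 63 (J = Mul(Mul(3, -7), -3) = Mul(-21, -3) = 63)
Pow(Add(J, c), 2) = Pow(Add(63, 1), 2) = Pow(64, 2) = 4096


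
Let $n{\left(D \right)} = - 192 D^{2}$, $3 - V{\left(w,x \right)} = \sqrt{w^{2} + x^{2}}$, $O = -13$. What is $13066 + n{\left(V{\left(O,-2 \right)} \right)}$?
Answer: $-21878 + 1152 \sqrt{173} \approx -6725.8$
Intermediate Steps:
$V{\left(w,x \right)} = 3 - \sqrt{w^{2} + x^{2}}$
$13066 + n{\left(V{\left(O,-2 \right)} \right)} = 13066 - 192 \left(3 - \sqrt{\left(-13\right)^{2} + \left(-2\right)^{2}}\right)^{2} = 13066 - 192 \left(3 - \sqrt{169 + 4}\right)^{2} = 13066 - 192 \left(3 - \sqrt{173}\right)^{2}$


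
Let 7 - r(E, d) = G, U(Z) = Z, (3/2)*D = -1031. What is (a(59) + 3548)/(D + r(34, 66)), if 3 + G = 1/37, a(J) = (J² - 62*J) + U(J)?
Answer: -54390/10741 ≈ -5.0638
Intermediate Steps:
D = -2062/3 (D = (⅔)*(-1031) = -2062/3 ≈ -687.33)
a(J) = J² - 61*J (a(J) = (J² - 62*J) + J = J² - 61*J)
G = -110/37 (G = -3 + 1/37 = -110/37 ≈ -2.9730)
r(E, d) = 369/37 (r(E, d) = 7 - 1*(-110/37) = 7 + 110/37 = 369/37)
(a(59) + 3548)/(D + r(34, 66)) = (59*(-61 + 59) + 3548)/(-2062/3 + 369/37) = (59*(-2) + 3548)/(-75187/111) = (-118 + 3548)*(-111/75187) = 3430*(-111/75187) = -54390/10741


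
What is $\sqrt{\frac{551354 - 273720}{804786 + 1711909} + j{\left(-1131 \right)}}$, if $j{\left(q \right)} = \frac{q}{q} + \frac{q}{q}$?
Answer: $\frac{4 \sqrt{835389221605}}{2516695} \approx 1.4527$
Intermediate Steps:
$j{\left(q \right)} = 2$ ($j{\left(q \right)} = 1 + 1 = 2$)
$\sqrt{\frac{551354 - 273720}{804786 + 1711909} + j{\left(-1131 \right)}} = \sqrt{\frac{551354 - 273720}{804786 + 1711909} + 2} = \sqrt{\frac{277634}{2516695} + 2} = \sqrt{\frac{5311024}{2516695}} = \frac{4 \sqrt{835389221605}}{2516695}$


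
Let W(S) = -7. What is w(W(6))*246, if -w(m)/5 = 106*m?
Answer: 912660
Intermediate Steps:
w(m) = -530*m
w(W(6))*246 = -530*(-7)*246 = 3710*246 = 912660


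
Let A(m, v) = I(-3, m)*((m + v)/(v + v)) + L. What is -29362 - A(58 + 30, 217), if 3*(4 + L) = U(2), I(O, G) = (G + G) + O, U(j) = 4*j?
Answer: -38385883/1302 ≈ -29482.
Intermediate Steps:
I(O, G) = O + 2*G (I(O, G) = 2*G + O = O + 2*G)
L = -4/3 (L = -4 + (4*2)/3 = -4 + (1/3)*8 = -4 + 8/3 = -4/3 ≈ -1.3333)
A(m, v) = -4/3 + (-3 + 2*m)*(m + v)/(2*v) (A(m, v) = (-3 + 2*m)*((m + v)/(v + v)) - 4/3 = (-3 + 2*m)*((m + v)/((2*v))) - 4/3 = (-3 + 2*m)*((m + v)*(1/(2*v))) - 4/3 = (-3 + 2*m)*((m + v)/(2*v)) - 4/3 = (-3 + 2*m)*(m + v)/(2*v) - 4/3 = -4/3 + (-3 + 2*m)*(m + v)/(2*v))
-29362 - A(58 + 30, 217) = -29362 - (-17/6 + (58 + 30) + (58 + 30)**2/217 - 3/2*(58 + 30)/217) = -29362 - (-17/6 + 88 + 88**2*(1/217) - 3/2*88*1/217) = -29362 - (-17/6 + 88 + 7744*(1/217) - 132/217) = -29362 - (-17/6 + 88 + 7744/217 - 132/217) = -29362 - 1*156559/1302 = -29362 - 156559/1302 = -38385883/1302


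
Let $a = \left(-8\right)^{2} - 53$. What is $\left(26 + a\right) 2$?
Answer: $74$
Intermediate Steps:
$a = 11$ ($a = 64 - 53 = 11$)
$\left(26 + a\right) 2 = \left(26 + 11\right) 2 = 37 \cdot 2 = 74$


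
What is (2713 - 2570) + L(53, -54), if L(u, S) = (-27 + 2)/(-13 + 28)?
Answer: 424/3 ≈ 141.33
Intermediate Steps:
L(u, S) = -5/3 (L(u, S) = -25/15 = -25*1/15 = -5/3)
(2713 - 2570) + L(53, -54) = (2713 - 2570) - 5/3 = 143 - 5/3 = 424/3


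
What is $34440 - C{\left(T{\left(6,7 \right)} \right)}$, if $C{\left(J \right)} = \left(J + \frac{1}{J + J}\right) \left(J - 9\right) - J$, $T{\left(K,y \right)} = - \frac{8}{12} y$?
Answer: $\frac{8661263}{252} \approx 34370.0$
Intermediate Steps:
$T{\left(K,y \right)} = - \frac{2 y}{3}$ ($T{\left(K,y \right)} = \left(-8\right) \frac{1}{12} y = - \frac{2 y}{3}$)
$C{\left(J \right)} = - J + \left(-9 + J\right) \left(J + \frac{1}{2 J}\right)$ ($C{\left(J \right)} = \left(J + \frac{1}{2 J}\right) \left(-9 + J\right) - J = \left(-9 + J\right) \left(J + \frac{1}{2 J}\right) - J = - J + \left(-9 + J\right) \left(J + \frac{1}{2 J}\right)$)
$34440 - C{\left(T{\left(6,7 \right)} \right)} = 34440 - \left(\frac{1}{2} + \left(\left(- \frac{2}{3}\right) 7\right)^{2} - 10 \left(\left(- \frac{2}{3}\right) 7\right) - \frac{9}{2 \left(\left(- \frac{2}{3}\right) 7\right)}\right) = 34440 - \left(\frac{1}{2} + \left(- \frac{14}{3}\right)^{2} - - \frac{140}{3} - \frac{9}{2 \left(- \frac{14}{3}\right)}\right) = 34440 - \left(\frac{1}{2} + \frac{196}{9} + \frac{140}{3} - - \frac{27}{28}\right) = 34440 - \left(\frac{1}{2} + \frac{196}{9} + \frac{140}{3} + \frac{27}{28}\right) = 34440 - \frac{17617}{252} = \frac{8661263}{252}$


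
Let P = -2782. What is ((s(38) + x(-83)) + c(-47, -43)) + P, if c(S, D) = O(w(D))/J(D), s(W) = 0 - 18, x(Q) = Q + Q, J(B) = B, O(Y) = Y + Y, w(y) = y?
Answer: -2964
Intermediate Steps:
O(Y) = 2*Y
x(Q) = 2*Q
s(W) = -18
c(S, D) = 2 (c(S, D) = (2*D)/D = 2)
((s(38) + x(-83)) + c(-47, -43)) + P = ((-18 + 2*(-83)) + 2) - 2782 = ((-18 - 166) + 2) - 2782 = (-184 + 2) - 2782 = -182 - 2782 = -2964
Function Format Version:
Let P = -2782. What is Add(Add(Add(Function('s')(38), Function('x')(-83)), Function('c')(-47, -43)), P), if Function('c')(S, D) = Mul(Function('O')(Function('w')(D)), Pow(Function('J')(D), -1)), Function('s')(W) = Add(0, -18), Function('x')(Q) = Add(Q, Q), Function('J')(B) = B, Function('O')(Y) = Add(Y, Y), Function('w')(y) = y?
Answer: -2964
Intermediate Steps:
Function('O')(Y) = Mul(2, Y)
Function('x')(Q) = Mul(2, Q)
Function('s')(W) = -18
Function('c')(S, D) = 2 (Function('c')(S, D) = Mul(Mul(2, D), Pow(D, -1)) = 2)
Add(Add(Add(Function('s')(38), Function('x')(-83)), Function('c')(-47, -43)), P) = Add(Add(Add(-18, Mul(2, -83)), 2), -2782) = Add(Add(Add(-18, -166), 2), -2782) = Add(Add(-184, 2), -2782) = Add(-182, -2782) = -2964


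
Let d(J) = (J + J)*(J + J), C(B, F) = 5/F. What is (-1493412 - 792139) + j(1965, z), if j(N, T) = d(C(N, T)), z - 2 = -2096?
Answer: -2505441576134/1096209 ≈ -2.2856e+6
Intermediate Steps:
z = -2094 (z = 2 - 2096 = -2094)
d(J) = 4*J² (d(J) = (2*J)*(2*J) = 4*J²)
j(N, T) = 100/T² (j(N, T) = 4*(5/T)² = 4*(25/T²) = 100/T²)
(-1493412 - 792139) + j(1965, z) = (-1493412 - 792139) + 100/(-2094)² = -2285551 + 100*(1/4384836) = -2285551 + 25/1096209 = -2505441576134/1096209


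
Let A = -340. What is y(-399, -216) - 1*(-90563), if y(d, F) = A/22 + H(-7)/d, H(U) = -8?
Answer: 397413265/4389 ≈ 90548.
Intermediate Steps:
y(d, F) = -170/11 - 8/d (y(d, F) = -340/22 - 8/d = -340*1/22 - 8/d = -170/11 - 8/d)
y(-399, -216) - 1*(-90563) = (-170/11 - 8/(-399)) - 1*(-90563) = (-170/11 - 8*(-1/399)) + 90563 = (-170/11 + 8/399) + 90563 = -67742/4389 + 90563 = 397413265/4389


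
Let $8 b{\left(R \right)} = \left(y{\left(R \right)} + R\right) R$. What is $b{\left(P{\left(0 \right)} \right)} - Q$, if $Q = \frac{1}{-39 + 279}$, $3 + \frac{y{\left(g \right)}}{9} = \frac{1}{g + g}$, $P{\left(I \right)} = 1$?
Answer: $- \frac{323}{120} \approx -2.6917$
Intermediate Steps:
$y{\left(g \right)} = -27 + \frac{9}{2 g}$ ($y{\left(g \right)} = -27 + \frac{9}{g + g} = -27 + \frac{9}{2 g}$)
$b{\left(R \right)} = \frac{R \left(-27 + R + \frac{9}{2 R}\right)}{8}$ ($b{\left(R \right)} = \frac{\left(\left(-27 + \frac{9}{2 R}\right) + R\right) R}{8} = \frac{\left(-27 + R + \frac{9}{2 R}\right) R}{8} = \frac{R \left(-27 + R + \frac{9}{2 R}\right)}{8}$)
$Q = \frac{1}{240} \approx 0.0041667$
$b{\left(P{\left(0 \right)} \right)} - Q = \left(\frac{9}{16} + \frac{1}{8} \cdot 1 \left(-27 + 1\right)\right) - \frac{1}{240} = \left(\frac{9}{16} + \frac{1}{8} \cdot 1 \left(-26\right)\right) - \frac{1}{240} = \left(\frac{9}{16} - \frac{13}{4}\right) - \frac{1}{240} = - \frac{43}{16} - \frac{1}{240} = - \frac{323}{120}$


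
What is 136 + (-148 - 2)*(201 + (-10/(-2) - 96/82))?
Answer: -1254124/41 ≈ -30588.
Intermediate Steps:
136 + (-148 - 2)*(201 + (-10/(-2) - 96/82)) = 136 - 150*(201 + (-10*(-½) - 96*1/82)) = 136 - 150*(201 + (5 - 48/41)) = 136 - 150*(201 + 157/41) = 136 - 150*8398/41 = 136 - 1259700/41 = -1254124/41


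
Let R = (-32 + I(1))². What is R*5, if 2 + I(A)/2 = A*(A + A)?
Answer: 5120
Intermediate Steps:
I(A) = -4 + 4*A² (I(A) = -4 + 2*(A*(A + A)) = -4 + 2*(A*(2*A)) = -4 + 2*(2*A²) = -4 + 4*A²)
R = 1024 (R = (-32 + (-4 + 4*1²))² = (-32 + (-4 + 4*1))² = (-32 + (-4 + 4))² = (-32 + 0)² = (-32)² = 1024)
R*5 = 1024*5 = 5120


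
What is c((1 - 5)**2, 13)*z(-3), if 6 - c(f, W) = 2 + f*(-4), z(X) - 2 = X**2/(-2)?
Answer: -170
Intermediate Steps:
z(X) = 2 - X**2/2 (z(X) = 2 + X**2/(-2) = 2 - X**2/2)
c(f, W) = 4 + 4*f (c(f, W) = 6 - (2 + f*(-4)) = 6 - (2 - 4*f) = 6 + (-2 + 4*f) = 4 + 4*f)
c((1 - 5)**2, 13)*z(-3) = (4 + 4*(1 - 5)**2)*(2 - 1/2*(-3)**2) = (4 + 4*(-4)**2)*(2 - 1/2*9) = (4 + 4*16)*(2 - 9/2) = (4 + 64)*(-5/2) = 68*(-5/2) = -170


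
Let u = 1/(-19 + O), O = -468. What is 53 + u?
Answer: 25810/487 ≈ 52.998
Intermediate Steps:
u = -1/487 (u = 1/(-19 - 468) = 1/(-487) = -1/487 ≈ -0.0020534)
53 + u = 53 - 1/487 = 25810/487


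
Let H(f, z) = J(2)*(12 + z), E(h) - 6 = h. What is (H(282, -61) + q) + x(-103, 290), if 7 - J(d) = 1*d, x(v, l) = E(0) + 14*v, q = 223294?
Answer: 221613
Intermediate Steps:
E(h) = 6 + h
x(v, l) = 6 + 14*v (x(v, l) = (6 + 0) + 14*v = 6 + 14*v)
J(d) = 7 - d
H(f, z) = 60 + 5*z (H(f, z) = (7 - 1*2)*(12 + z) = (7 - 2)*(12 + z) = 5*(12 + z) = 60 + 5*z)
(H(282, -61) + q) + x(-103, 290) = ((60 + 5*(-61)) + 223294) + (6 + 14*(-103)) = ((60 - 305) + 223294) + (6 - 1442) = (-245 + 223294) - 1436 = 223049 - 1436 = 221613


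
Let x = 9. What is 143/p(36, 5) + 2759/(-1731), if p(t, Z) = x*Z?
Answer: 41126/25965 ≈ 1.5839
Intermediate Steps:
p(t, Z) = 9*Z
143/p(36, 5) + 2759/(-1731) = 143/((9*5)) + 2759/(-1731) = 143/45 + 2759*(-1/1731) = 143*(1/45) - 2759/1731 = 143/45 - 2759/1731 = 41126/25965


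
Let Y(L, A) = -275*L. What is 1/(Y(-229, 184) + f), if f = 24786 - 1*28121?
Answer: 1/59640 ≈ 1.6767e-5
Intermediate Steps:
f = -3335 (f = 24786 - 28121 = -3335)
1/(Y(-229, 184) + f) = 1/(-275*(-229) - 3335) = 1/(62975 - 3335) = 1/59640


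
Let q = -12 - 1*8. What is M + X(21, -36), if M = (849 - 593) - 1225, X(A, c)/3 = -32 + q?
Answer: -1125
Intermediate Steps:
q = -20 (q = -12 - 8 = -20)
X(A, c) = -156 (X(A, c) = 3*(-32 - 20) = 3*(-52) = -156)
M = -969 (M = 256 - 1225 = -969)
M + X(21, -36) = -969 - 156 = -1125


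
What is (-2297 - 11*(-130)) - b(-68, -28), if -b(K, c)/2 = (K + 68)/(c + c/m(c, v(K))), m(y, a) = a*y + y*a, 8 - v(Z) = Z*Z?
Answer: -867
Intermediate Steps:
v(Z) = 8 - Z² (v(Z) = 8 - Z*Z = 8 - Z²)
m(y, a) = 2*a*y (m(y, a) = a*y + a*y = 2*a*y)
b(K, c) = -2*(68 + K)/(c + 1/(2*(8 - K²))) (b(K, c) = -2*(K + 68)/(c + c/((2*(8 - K²)*c))) = -2*(68 + K)/(c + c/((2*c*(8 - K²)))) = -2*(68 + K)/(c + c*(1/(2*c*(8 - K²)))) = -2*(68 + K)/(c + 1/(2*(8 - K²))))
(-2297 - 11*(-130)) - b(-68, -28) = (-2297 - 11*(-130)) - (-4)*(-8 + (-68)²)*(68 - 68)/(-1 + 2*(-28)*(-8 + (-68)²)) = (-2297 + 1430) - (-4)*(-8 + 4624)*0/(-1 + 2*(-28)*(-8 + 4624)) = -867 - (-4)*4616*0/(-1 + 2*(-28)*4616) = -867 - (-4)*4616*0/(-1 - 258496) = -867 - (-4)*4616*0/(-258497) = -867 - (-4)*(-1)*4616*0/258497 = -867 - 1*0 = -867 + 0 = -867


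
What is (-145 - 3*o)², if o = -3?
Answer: 18496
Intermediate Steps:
(-145 - 3*o)² = (-145 - 3*(-3))² = (-145 + 9)² = (-136)² = 18496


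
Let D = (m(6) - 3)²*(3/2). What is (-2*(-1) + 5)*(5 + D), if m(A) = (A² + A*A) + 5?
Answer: 57533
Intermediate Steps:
m(A) = 5 + 2*A² (m(A) = (A² + A²) + 5 = 2*A² + 5 = 5 + 2*A²)
D = 8214 (D = ((5 + 2*6²) - 3)²*(3/2) = ((5 + 2*36) - 3)²*(3*(½)) = ((5 + 72) - 3)²*(3/2) = (77 - 3)²*(3/2) = 74²*(3/2) = 5476*(3/2) = 8214)
(-2*(-1) + 5)*(5 + D) = (-2*(-1) + 5)*(5 + 8214) = (2 + 5)*8219 = 7*8219 = 57533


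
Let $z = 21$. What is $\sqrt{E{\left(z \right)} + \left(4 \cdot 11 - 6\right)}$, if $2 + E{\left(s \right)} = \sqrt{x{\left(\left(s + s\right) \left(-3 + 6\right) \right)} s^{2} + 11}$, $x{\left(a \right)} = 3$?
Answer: $\sqrt{36 + \sqrt{1334}} \approx 8.5161$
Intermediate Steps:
$E{\left(s \right)} = -2 + \sqrt{11 + 3 s^{2}}$ ($E{\left(s \right)} = -2 + \sqrt{3 s^{2} + 11} = -2 + \sqrt{11 + 3 s^{2}}$)
$\sqrt{E{\left(z \right)} + \left(4 \cdot 11 - 6\right)} = \sqrt{\left(-2 + \sqrt{11 + 3 \cdot 21^{2}}\right) + \left(4 \cdot 11 - 6\right)} = \sqrt{\left(-2 + \sqrt{11 + 3 \cdot 441}\right) + \left(44 - 6\right)} = \sqrt{\left(-2 + \sqrt{11 + 1323}\right) + 38} = \sqrt{\left(-2 + \sqrt{1334}\right) + 38} = \sqrt{36 + \sqrt{1334}}$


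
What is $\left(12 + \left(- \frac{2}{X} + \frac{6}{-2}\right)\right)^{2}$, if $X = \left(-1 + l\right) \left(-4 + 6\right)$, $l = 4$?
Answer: $\frac{676}{9} \approx 75.111$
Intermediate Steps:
$X = 6$ ($X = \left(-1 + 4\right) \left(-4 + 6\right) = 3 \cdot 2 = 6$)
$\left(12 + \left(- \frac{2}{X} + \frac{6}{-2}\right)\right)^{2} = \left(12 + \left(- \frac{2}{6} + \frac{6}{-2}\right)\right)^{2} = \left(12 + \left(\left(-2\right) \frac{1}{6} + 6 \left(- \frac{1}{2}\right)\right)\right)^{2} = \left(12 - \frac{10}{3}\right)^{2} = \left(\frac{26}{3}\right)^{2} = \frac{676}{9}$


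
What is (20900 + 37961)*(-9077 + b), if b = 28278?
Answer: 1130190061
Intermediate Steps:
(20900 + 37961)*(-9077 + b) = (20900 + 37961)*(-9077 + 28278) = 58861*19201 = 1130190061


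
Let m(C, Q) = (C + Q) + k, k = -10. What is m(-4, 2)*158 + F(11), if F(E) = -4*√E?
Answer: -1896 - 4*√11 ≈ -1909.3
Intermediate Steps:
m(C, Q) = -10 + C + Q (m(C, Q) = (C + Q) - 10 = -10 + C + Q)
m(-4, 2)*158 + F(11) = (-10 - 4 + 2)*158 - 4*√11 = -12*158 - 4*√11 = -1896 - 4*√11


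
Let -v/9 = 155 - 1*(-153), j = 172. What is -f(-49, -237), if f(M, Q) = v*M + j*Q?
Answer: -95064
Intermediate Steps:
v = -2772 (v = -9*(155 - 1*(-153)) = -9*(155 + 153) = -9*308 = -2772)
f(M, Q) = -2772*M + 172*Q
-f(-49, -237) = -(-2772*(-49) + 172*(-237)) = -(135828 - 40764) = -1*95064 = -95064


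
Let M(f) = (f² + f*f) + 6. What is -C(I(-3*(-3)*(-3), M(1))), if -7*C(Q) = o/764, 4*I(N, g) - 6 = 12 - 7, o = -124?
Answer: -31/1337 ≈ -0.023186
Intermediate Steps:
M(f) = 6 + 2*f² (M(f) = (f² + f²) + 6 = 2*f² + 6 = 6 + 2*f²)
I(N, g) = 11/4 (I(N, g) = 3/2 + (12 - 7)/4 = 3/2 + (¼)*5 = 3/2 + 5/4 = 11/4)
C(Q) = 31/1337 (C(Q) = -(-124)/(7*764) = -⅐*(-31/191) = 31/1337)
-C(I(-3*(-3)*(-3), M(1))) = -1*31/1337 = -31/1337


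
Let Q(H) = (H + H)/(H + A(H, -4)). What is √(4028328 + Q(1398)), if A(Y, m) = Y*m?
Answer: √36254946/3 ≈ 2007.1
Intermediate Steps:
Q(H) = -⅔ (Q(H) = (H + H)/(H + H*(-4)) = (2*H)/(H - 4*H) = (2*H)/((-3*H)) = (2*H)*(-1/(3*H)) = -⅔)
√(4028328 + Q(1398)) = √(4028328 - ⅔) = √(12084982/3) = √36254946/3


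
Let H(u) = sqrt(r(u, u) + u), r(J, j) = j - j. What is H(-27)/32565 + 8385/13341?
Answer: 2795/4447 + I*sqrt(3)/10855 ≈ 0.62851 + 0.00015956*I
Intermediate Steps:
r(J, j) = 0
H(u) = sqrt(u) (H(u) = sqrt(0 + u) = sqrt(u))
H(-27)/32565 + 8385/13341 = sqrt(-27)/32565 + 8385/13341 = (3*I*sqrt(3))*(1/32565) + 8385*(1/13341) = I*sqrt(3)/10855 + 2795/4447 = 2795/4447 + I*sqrt(3)/10855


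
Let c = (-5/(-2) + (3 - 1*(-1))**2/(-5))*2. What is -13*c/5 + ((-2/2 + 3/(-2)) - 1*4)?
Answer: -143/50 ≈ -2.8600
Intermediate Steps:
c = -7/5 (c = (-5*(-1/2) + (3 + 1)**2*(-1/5))*2 = (5/2 + 4**2*(-1/5))*2 = (5/2 + 16*(-1/5))*2 = (5/2 - 16/5)*2 = -7/10*2 = -7/5 ≈ -1.4000)
-13*c/5 + ((-2/2 + 3/(-2)) - 1*4) = -(-91)/(5*5) + ((-2/2 + 3/(-2)) - 1*4) = -(-91)/(5*5) + ((-2*1/2 + 3*(-1/2)) - 4) = -13*(-7/25) + ((-1 - 3/2) - 4) = 91/25 + (-5/2 - 4) = 91/25 - 13/2 = -143/50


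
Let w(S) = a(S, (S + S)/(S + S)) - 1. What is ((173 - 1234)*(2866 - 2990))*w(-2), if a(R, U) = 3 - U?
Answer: 131564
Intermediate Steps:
w(S) = 1 (w(S) = (3 - (S + S)/(S + S)) - 1 = (3 - 2*S/(2*S)) - 1 = (3 - 2*S*1/(2*S)) - 1 = (3 - 1*1) - 1 = (3 - 1) - 1 = 2 - 1 = 1)
((173 - 1234)*(2866 - 2990))*w(-2) = ((173 - 1234)*(2866 - 2990))*1 = -1061*(-124)*1 = 131564*1 = 131564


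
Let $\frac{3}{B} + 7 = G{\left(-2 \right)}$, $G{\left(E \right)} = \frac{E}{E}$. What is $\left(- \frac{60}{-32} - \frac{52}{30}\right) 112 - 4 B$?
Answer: $\frac{268}{15} \approx 17.867$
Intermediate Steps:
$G{\left(E \right)} = 1$
$B = - \frac{1}{2}$ ($B = \frac{3}{-7 + 1} = \frac{3}{-6} = 3 \left(- \frac{1}{6}\right) = - \frac{1}{2} \approx -0.5$)
$\left(- \frac{60}{-32} - \frac{52}{30}\right) 112 - 4 B = \left(- \frac{60}{-32} - \frac{52}{30}\right) 112 - -2 = \left(\left(-60\right) \left(- \frac{1}{32}\right) - \frac{26}{15}\right) 112 + 2 = \left(\frac{15}{8} - \frac{26}{15}\right) 112 + 2 = \frac{17}{120} \cdot 112 + 2 = \frac{238}{15} + 2 = \frac{268}{15}$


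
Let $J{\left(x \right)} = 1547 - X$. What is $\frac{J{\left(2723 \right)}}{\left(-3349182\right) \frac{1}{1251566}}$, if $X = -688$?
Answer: $- \frac{466208335}{558197} \approx -835.2$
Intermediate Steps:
$J{\left(x \right)} = 2235$ ($J{\left(x \right)} = 1547 - -688 = 1547 + 688 = 2235$)
$\frac{J{\left(2723 \right)}}{\left(-3349182\right) \frac{1}{1251566}} = \frac{2235}{\left(-3349182\right) \frac{1}{1251566}} = \frac{2235}{- \frac{1674591}{625783}} = 2235 \left(- \frac{625783}{1674591}\right) = - \frac{466208335}{558197}$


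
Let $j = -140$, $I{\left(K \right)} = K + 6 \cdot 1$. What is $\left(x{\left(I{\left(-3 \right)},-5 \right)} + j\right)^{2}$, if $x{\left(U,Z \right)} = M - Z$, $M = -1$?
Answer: $18496$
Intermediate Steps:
$I{\left(K \right)} = 6 + K$ ($I{\left(K \right)} = K + 6 = 6 + K$)
$x{\left(U,Z \right)} = -1 - Z$
$\left(x{\left(I{\left(-3 \right)},-5 \right)} + j\right)^{2} = \left(\left(-1 - -5\right) - 140\right)^{2} = \left(\left(-1 + 5\right) - 140\right)^{2} = \left(4 - 140\right)^{2} = \left(-136\right)^{2} = 18496$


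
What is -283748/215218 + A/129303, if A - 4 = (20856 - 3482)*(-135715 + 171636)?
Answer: 22379837656700/4638055509 ≈ 4825.3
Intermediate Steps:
A = 624091458 (A = 4 + (20856 - 3482)*(-135715 + 171636) = 4 + 17374*35921 = 4 + 624091454 = 624091458)
-283748/215218 + A/129303 = -283748/215218 + 624091458/129303 = -283748*1/215218 + 624091458*(1/129303) = -141874/107609 + 208030486/43101 = 22379837656700/4638055509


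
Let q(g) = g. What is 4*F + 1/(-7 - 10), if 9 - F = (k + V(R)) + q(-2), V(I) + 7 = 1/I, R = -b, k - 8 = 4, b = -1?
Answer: 339/17 ≈ 19.941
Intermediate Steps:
k = 12 (k = 8 + 4 = 12)
R = 1 (R = -1*(-1) = 1)
V(I) = -7 + 1/I
F = 5 (F = 9 - ((12 + (-7 + 1/1)) - 2) = 9 - ((12 + (-7 + 1)) - 2) = 9 - ((12 - 6) - 2) = 9 - (6 - 2) = 9 - 1*4 = 9 - 4 = 5)
4*F + 1/(-7 - 10) = 4*5 + 1/(-7 - 10) = 20 + 1/(-17) = 20 - 1/17 = 339/17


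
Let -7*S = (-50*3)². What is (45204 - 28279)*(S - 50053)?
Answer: -6310841675/7 ≈ -9.0155e+8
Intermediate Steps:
S = -22500/7 (S = -(-50*3)²/7 = -⅐*(-150)² = -⅐*22500 = -22500/7 ≈ -3214.3)
(45204 - 28279)*(S - 50053) = (45204 - 28279)*(-22500/7 - 50053) = 16925*(-372871/7) = -6310841675/7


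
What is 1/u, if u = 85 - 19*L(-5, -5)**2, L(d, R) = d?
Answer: -1/390 ≈ -0.0025641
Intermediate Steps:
u = -390 (u = 85 - 19*(-5)**2 = 85 - 19*25 = 85 - 475 = -390)
1/u = 1/(-390) = -1/390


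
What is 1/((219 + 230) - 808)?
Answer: -1/359 ≈ -0.0027855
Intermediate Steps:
1/((219 + 230) - 808) = 1/(449 - 808) = 1/(-359) = -1/359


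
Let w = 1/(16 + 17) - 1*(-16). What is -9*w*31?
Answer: -49197/11 ≈ -4472.5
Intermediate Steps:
w = 529/33 (w = 1/33 + 16 = 529/33 ≈ 16.030)
-9*w*31 = -9*529/33*31 = -1587/11*31 = -49197/11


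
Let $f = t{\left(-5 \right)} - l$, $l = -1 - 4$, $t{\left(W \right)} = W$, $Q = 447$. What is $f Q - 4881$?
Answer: $-4881$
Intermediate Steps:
$l = -5$ ($l = -1 - 4 = -5$)
$f = 0$ ($f = -5 - -5 = -5 + 5 = 0$)
$f Q - 4881 = 0 \cdot 447 - 4881 = 0 - 4881 = -4881$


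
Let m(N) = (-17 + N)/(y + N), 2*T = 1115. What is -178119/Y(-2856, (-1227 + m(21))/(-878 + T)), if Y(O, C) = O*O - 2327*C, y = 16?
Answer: -4224448323/193242039382 ≈ -0.021861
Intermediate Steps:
T = 1115/2 (T = (1/2)*1115 = 1115/2 ≈ 557.50)
m(N) = (-17 + N)/(16 + N)
Y(O, C) = O**2 - 2327*C
-178119/Y(-2856, (-1227 + m(21))/(-878 + T)) = -178119/((-2856)**2 - 2327*(-1227 + (-17 + 21)/(16 + 21))/(-878 + 1115/2)) = -178119/(8156736 - 2327*(-1227 + 4/37)/(-641/2)) = -178119/(8156736 - 2327*(-1227 + (1/37)*4)*(-2)/641) = -178119/(8156736 - 2327*(-1227 + 4/37)*(-2)/641) = -178119/(8156736 - (-105634165)*(-2)/(37*641)) = -178119/(8156736 - 2327*90790/23717) = -178119/(8156736 - 211268330/23717) = -178119/193242039382/23717 = -178119*23717/193242039382 = -4224448323/193242039382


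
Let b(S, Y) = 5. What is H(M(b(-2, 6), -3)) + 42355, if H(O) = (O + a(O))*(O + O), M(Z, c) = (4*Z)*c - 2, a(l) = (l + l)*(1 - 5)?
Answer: -11461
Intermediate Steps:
a(l) = -8*l (a(l) = (2*l)*(-4) = -8*l)
M(Z, c) = -2 + 4*Z*c (M(Z, c) = 4*Z*c - 2 = -2 + 4*Z*c)
H(O) = -14*O² (H(O) = (O - 8*O)*(O + O) = (-7*O)*(2*O) = -14*O²)
H(M(b(-2, 6), -3)) + 42355 = -14*(-2 + 4*5*(-3))² + 42355 = -14*(-2 - 60)² + 42355 = -14*(-62)² + 42355 = -14*3844 + 42355 = -53816 + 42355 = -11461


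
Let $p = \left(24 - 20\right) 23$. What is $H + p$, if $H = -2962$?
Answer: $-2870$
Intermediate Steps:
$p = 92$ ($p = 4 \cdot 23 = 92$)
$H + p = -2962 + 92 = -2870$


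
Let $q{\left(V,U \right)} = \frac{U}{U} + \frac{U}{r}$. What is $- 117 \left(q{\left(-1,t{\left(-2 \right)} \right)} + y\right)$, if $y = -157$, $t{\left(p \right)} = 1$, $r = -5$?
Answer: $\frac{91377}{5} \approx 18275.0$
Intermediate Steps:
$q{\left(V,U \right)} = 1 - \frac{U}{5}$ ($q{\left(V,U \right)} = \frac{U}{U} + \frac{U}{-5} = 1 + U \left(- \frac{1}{5}\right) = 1 - \frac{U}{5}$)
$- 117 \left(q{\left(-1,t{\left(-2 \right)} \right)} + y\right) = - 117 \left(\left(1 - \frac{1}{5}\right) - 157\right) = - 117 \left(\frac{4}{5} - 157\right) = \left(-117\right) \left(- \frac{781}{5}\right) = \frac{91377}{5}$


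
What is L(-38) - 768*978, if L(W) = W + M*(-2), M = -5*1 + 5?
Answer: -751142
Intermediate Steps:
M = 0 (M = -5 + 5 = 0)
L(W) = W (L(W) = W + 0*(-2) = W + 0 = W)
L(-38) - 768*978 = -38 - 768*978 = -38 - 751104 = -751142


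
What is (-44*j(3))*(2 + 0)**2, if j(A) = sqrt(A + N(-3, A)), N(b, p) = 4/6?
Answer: -176*sqrt(33)/3 ≈ -337.01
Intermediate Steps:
N(b, p) = 2/3 (N(b, p) = 4*(1/6) = 2/3)
j(A) = sqrt(2/3 + A) (j(A) = sqrt(A + 2/3) = sqrt(2/3 + A))
(-44*j(3))*(2 + 0)**2 = (-44*sqrt(6 + 9*3)/3)*(2 + 0)**2 = -44*sqrt(6 + 27)/3*2**2 = -44*sqrt(33)/3*4 = -176*sqrt(33)/3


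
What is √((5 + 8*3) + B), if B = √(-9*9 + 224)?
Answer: √(29 + √143) ≈ 6.3999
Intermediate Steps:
B = √143 (B = √(-81 + 224) = √143 ≈ 11.958)
√((5 + 8*3) + B) = √((5 + 8*3) + √143) = √((5 + 24) + √143) = √(29 + √143)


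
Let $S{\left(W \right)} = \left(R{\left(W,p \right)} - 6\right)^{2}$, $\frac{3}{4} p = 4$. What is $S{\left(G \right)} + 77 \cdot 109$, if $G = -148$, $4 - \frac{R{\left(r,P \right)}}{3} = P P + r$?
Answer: $\frac{1272373}{9} \approx 1.4137 \cdot 10^{5}$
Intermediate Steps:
$p = \frac{16}{3}$ ($p = \frac{4}{3} \cdot 4 = \frac{16}{3} \approx 5.3333$)
$R{\left(r,P \right)} = 12 - 3 r - 3 P^{2}$ ($R{\left(r,P \right)} = 12 - 3 \left(P P + r\right) = 12 - 3 \left(P^{2} + r\right) = 12 - 3 \left(r + P^{2}\right) = 12 - \left(3 r + 3 P^{2}\right) = 12 - 3 r - 3 P^{2}$)
$S{\left(W \right)} = \left(- \frac{238}{3} - 3 W\right)^{2}$ ($S{\left(W \right)} = \left(\left(12 - 3 W - 3 \left(\frac{16}{3}\right)^{2}\right) - 6\right)^{2} = \left(\left(12 - 3 W - \frac{256}{3}\right) - 6\right)^{2} = \left(\left(- \frac{220}{3} - 3 W\right) - 6\right)^{2} = \left(- \frac{238}{3} - 3 W\right)^{2}$)
$S{\left(G \right)} + 77 \cdot 109 = \frac{\left(238 + 9 \left(-148\right)\right)^{2}}{9} + 77 \cdot 109 = \frac{\left(238 - 1332\right)^{2}}{9} + 8393 = \frac{\left(-1094\right)^{2}}{9} + 8393 = \frac{1}{9} \cdot 1196836 + 8393 = \frac{1196836}{9} + 8393 = \frac{1272373}{9}$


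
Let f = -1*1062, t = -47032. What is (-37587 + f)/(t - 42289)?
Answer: 38649/89321 ≈ 0.43270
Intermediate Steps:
f = -1062
(-37587 + f)/(t - 42289) = (-37587 - 1062)/(-47032 - 42289) = -38649/(-89321) = -38649*(-1/89321) = 38649/89321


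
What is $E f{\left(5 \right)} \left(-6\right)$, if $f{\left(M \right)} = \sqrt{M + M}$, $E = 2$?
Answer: $- 12 \sqrt{10} \approx -37.947$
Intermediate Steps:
$f{\left(M \right)} = \sqrt{2} \sqrt{M}$ ($f{\left(M \right)} = \sqrt{2 M} = \sqrt{2} \sqrt{M}$)
$E f{\left(5 \right)} \left(-6\right) = 2 \sqrt{2} \sqrt{5} \left(-6\right) = 2 \sqrt{10} \left(-6\right) = - 12 \sqrt{10}$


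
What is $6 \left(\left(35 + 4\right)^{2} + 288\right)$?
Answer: $10854$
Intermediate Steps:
$6 \left(\left(35 + 4\right)^{2} + 288\right) = 6 \left(39^{2} + 288\right) = 6 \left(1521 + 288\right) = 6 \cdot 1809 = 10854$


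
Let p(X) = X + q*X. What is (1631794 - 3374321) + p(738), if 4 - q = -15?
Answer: -1727767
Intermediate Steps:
q = 19 (q = 4 - 1*(-15) = 4 + 15 = 19)
p(X) = 20*X (p(X) = X + 19*X = 20*X)
(1631794 - 3374321) + p(738) = (1631794 - 3374321) + 20*738 = -1742527 + 14760 = -1727767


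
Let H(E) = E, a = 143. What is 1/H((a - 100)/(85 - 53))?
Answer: 32/43 ≈ 0.74419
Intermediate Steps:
1/H((a - 100)/(85 - 53)) = 1/((143 - 100)/(85 - 53)) = 1/(43/32) = 32/43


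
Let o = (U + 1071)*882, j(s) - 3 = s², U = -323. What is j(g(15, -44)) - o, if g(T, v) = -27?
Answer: -659004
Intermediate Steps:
j(s) = 3 + s²
o = 659736 (o = (-323 + 1071)*882 = 748*882 = 659736)
j(g(15, -44)) - o = (3 + (-27)²) - 1*659736 = (3 + 729) - 659736 = 732 - 659736 = -659004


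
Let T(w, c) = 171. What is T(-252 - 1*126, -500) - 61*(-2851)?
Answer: 174082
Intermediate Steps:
T(-252 - 1*126, -500) - 61*(-2851) = 171 - 61*(-2851) = 171 + 173911 = 174082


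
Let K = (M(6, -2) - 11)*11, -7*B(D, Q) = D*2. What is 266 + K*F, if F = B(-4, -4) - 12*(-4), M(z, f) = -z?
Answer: -62466/7 ≈ -8923.7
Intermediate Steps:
B(D, Q) = -2*D/7 (B(D, Q) = -D*2/7 = -2*D/7)
F = 344/7 (F = -2/7*(-4) - 12*(-4) = 8/7 + 48 = 344/7 ≈ 49.143)
K = -187 (K = (-1*6 - 11)*11 = (-6 - 11)*11 = -17*11 = -187)
266 + K*F = 266 - 187*344/7 = 266 - 64328/7 = -62466/7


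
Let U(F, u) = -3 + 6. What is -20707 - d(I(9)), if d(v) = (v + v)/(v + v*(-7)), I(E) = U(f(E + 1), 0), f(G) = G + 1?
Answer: -62120/3 ≈ -20707.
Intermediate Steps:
f(G) = 1 + G
U(F, u) = 3
I(E) = 3
d(v) = -⅓ (d(v) = (2*v)/(v - 7*v) = (2*v)/((-6*v)) = (2*v)*(-1/(6*v)) = -⅓)
-20707 - d(I(9)) = -20707 - 1*(-⅓) = -20707 + ⅓ = -62120/3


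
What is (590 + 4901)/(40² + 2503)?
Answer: 5491/4103 ≈ 1.3383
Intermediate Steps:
(590 + 4901)/(40² + 2503) = 5491/(1600 + 2503) = 5491/4103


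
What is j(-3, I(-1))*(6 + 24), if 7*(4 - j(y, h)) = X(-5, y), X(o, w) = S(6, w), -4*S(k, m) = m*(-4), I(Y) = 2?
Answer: 930/7 ≈ 132.86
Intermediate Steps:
S(k, m) = m (S(k, m) = -m*(-4)/4 = -(-1)*m = m)
X(o, w) = w
j(y, h) = 4 - y/7
j(-3, I(-1))*(6 + 24) = (4 - ⅐*(-3))*(6 + 24) = (4 + 3/7)*30 = (31/7)*30 = 930/7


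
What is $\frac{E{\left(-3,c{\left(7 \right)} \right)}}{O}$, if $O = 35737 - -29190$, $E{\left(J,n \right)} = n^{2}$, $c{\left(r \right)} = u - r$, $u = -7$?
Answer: $\frac{196}{64927} \approx 0.0030188$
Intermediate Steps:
$c{\left(r \right)} = -7 - r$
$O = 64927$ ($O = 35737 + 29190 = 64927$)
$\frac{E{\left(-3,c{\left(7 \right)} \right)}}{O} = \frac{\left(-7 - 7\right)^{2}}{64927} = \left(-7 - 7\right)^{2} \cdot \frac{1}{64927} = \left(-14\right)^{2} \cdot \frac{1}{64927} = 196 \cdot \frac{1}{64927} = \frac{196}{64927}$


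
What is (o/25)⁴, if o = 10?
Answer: 16/625 ≈ 0.025600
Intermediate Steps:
(o/25)⁴ = (10/25)⁴ = (10*(1/25))⁴ = (⅖)⁴ = 16/625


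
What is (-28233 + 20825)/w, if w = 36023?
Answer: -7408/36023 ≈ -0.20565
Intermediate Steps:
(-28233 + 20825)/w = (-28233 + 20825)/36023 = -7408*1/36023 = -7408/36023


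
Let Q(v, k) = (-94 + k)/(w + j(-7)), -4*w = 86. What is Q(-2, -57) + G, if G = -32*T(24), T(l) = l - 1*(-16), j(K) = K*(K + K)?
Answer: -196142/153 ≈ -1282.0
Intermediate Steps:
w = -43/2 (w = -1/4*86 = -43/2 ≈ -21.500)
j(K) = 2*K**2 (j(K) = K*(2*K) = 2*K**2)
T(l) = 16 + l (T(l) = l + 16 = 16 + l)
Q(v, k) = -188/153 + 2*k/153 (Q(v, k) = (-94 + k)/(-43/2 + 2*(-7)**2) = (-94 + k)/(-43/2 + 2*49) = (-94 + k)/(-43/2 + 98) = (-94 + k)/(153/2) = (-94 + k)*(2/153) = -188/153 + 2*k/153)
G = -1280 (G = -32*(16 + 24) = -32*40 = -1280)
Q(-2, -57) + G = (-188/153 + (2/153)*(-57)) - 1280 = (-188/153 - 38/51) - 1280 = -302/153 - 1280 = -196142/153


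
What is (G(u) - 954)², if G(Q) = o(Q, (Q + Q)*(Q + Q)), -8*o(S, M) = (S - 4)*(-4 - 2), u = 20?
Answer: 887364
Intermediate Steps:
o(S, M) = -3 + 3*S/4 (o(S, M) = -(S - 4)*(-4 - 2)/8 = -(-4 + S)*(-6)/8 = -(24 - 6*S)/8 = -3 + 3*S/4)
G(Q) = -3 + 3*Q/4
(G(u) - 954)² = ((-3 + (¾)*20) - 954)² = ((-3 + 15) - 954)² = (12 - 954)² = (-942)² = 887364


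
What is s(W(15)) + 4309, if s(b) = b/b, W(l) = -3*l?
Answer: 4310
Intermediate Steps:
s(b) = 1
s(W(15)) + 4309 = 1 + 4309 = 4310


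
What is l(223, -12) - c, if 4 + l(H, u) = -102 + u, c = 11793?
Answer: -11911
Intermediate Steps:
l(H, u) = -106 + u (l(H, u) = -4 + (-102 + u) = -106 + u)
l(223, -12) - c = (-106 - 12) - 1*11793 = -118 - 11793 = -11911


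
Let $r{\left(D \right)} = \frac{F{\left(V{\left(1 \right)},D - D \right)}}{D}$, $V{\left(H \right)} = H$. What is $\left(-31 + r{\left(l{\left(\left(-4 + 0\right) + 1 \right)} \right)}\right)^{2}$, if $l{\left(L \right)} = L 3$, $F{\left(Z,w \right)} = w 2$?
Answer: $961$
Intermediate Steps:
$F{\left(Z,w \right)} = 2 w$
$l{\left(L \right)} = 3 L$
$r{\left(D \right)} = 0$ ($r{\left(D \right)} = \frac{2 \left(D - D\right)}{D} = \frac{2 \cdot 0}{D} = \frac{0}{D} = 0$)
$\left(-31 + r{\left(l{\left(\left(-4 + 0\right) + 1 \right)} \right)}\right)^{2} = \left(-31 + 0\right)^{2} = \left(-31\right)^{2} = 961$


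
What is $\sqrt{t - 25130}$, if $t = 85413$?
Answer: $\sqrt{60283} \approx 245.53$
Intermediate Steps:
$\sqrt{t - 25130} = \sqrt{85413 - 25130} = \sqrt{60283}$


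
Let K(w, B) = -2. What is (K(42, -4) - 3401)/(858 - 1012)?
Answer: 3403/154 ≈ 22.097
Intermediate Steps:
(K(42, -4) - 3401)/(858 - 1012) = (-2 - 3401)/(858 - 1012) = -3403/(-154) = -3403*(-1/154) = 3403/154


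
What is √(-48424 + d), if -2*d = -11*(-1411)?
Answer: I*√224738/2 ≈ 237.03*I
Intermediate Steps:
d = -15521/2 (d = -(-11)*(-1411)/2 = -½*15521 = -15521/2 ≈ -7760.5)
√(-48424 + d) = √(-48424 - 15521/2) = √(-112369/2) = I*√224738/2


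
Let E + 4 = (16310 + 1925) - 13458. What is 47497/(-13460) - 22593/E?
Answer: -176934987/21414860 ≈ -8.2623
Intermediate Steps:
E = 4773 (E = -4 + ((16310 + 1925) - 13458) = -4 + (18235 - 13458) = -4 + 4777 = 4773)
47497/(-13460) - 22593/E = 47497/(-13460) - 22593/4773 = 47497*(-1/13460) - 22593*1/4773 = -47497/13460 - 7531/1591 = -176934987/21414860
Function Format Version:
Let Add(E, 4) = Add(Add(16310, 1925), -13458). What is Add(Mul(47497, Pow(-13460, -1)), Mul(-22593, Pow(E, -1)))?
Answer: Rational(-176934987, 21414860) ≈ -8.2623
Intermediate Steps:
E = 4773 (E = Add(-4, Add(Add(16310, 1925), -13458)) = Add(-4, Add(18235, -13458)) = Add(-4, 4777) = 4773)
Add(Mul(47497, Pow(-13460, -1)), Mul(-22593, Pow(E, -1))) = Add(Mul(47497, Pow(-13460, -1)), Mul(-22593, Pow(4773, -1))) = Add(Mul(47497, Rational(-1, 13460)), Mul(-22593, Rational(1, 4773))) = Add(Rational(-47497, 13460), Rational(-7531, 1591)) = Rational(-176934987, 21414860)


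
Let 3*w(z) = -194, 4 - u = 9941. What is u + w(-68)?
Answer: -30005/3 ≈ -10002.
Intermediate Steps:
u = -9937 (u = 4 - 1*9941 = 4 - 9941 = -9937)
w(z) = -194/3 (w(z) = (1/3)*(-194) = -194/3)
u + w(-68) = -9937 - 194/3 = -30005/3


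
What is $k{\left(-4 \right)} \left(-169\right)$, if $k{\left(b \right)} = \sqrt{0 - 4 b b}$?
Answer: $- 1352 i \approx - 1352.0 i$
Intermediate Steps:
$k{\left(b \right)} = 2 \sqrt{- b^{2}}$ ($k{\left(b \right)} = \sqrt{0 - 4 b^{2}} = \sqrt{- 4 b^{2}} = 2 \sqrt{- b^{2}}$)
$k{\left(-4 \right)} \left(-169\right) = 2 \sqrt{- \left(-4\right)^{2}} \left(-169\right) = 2 \sqrt{\left(-1\right) 16} \left(-169\right) = 2 \sqrt{-16} \left(-169\right) = 2 \cdot 4 i \left(-169\right) = 8 i \left(-169\right) = - 1352 i$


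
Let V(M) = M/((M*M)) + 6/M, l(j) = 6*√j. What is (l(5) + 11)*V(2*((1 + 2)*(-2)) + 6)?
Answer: -77/6 - 7*√5 ≈ -28.486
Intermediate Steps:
V(M) = 7/M (V(M) = M/(M²) + 6/M = M/M² + 6/M = 1/M + 6/M = 7/M)
(l(5) + 11)*V(2*((1 + 2)*(-2)) + 6) = (6*√5 + 11)*(7/(2*((1 + 2)*(-2)) + 6)) = (11 + 6*√5)*(7/(2*(3*(-2)) + 6)) = (11 + 6*√5)*(7/(2*(-6) + 6)) = (11 + 6*√5)*(7/(-12 + 6)) = (11 + 6*√5)*(7/(-6)) = (11 + 6*√5)*(7*(-⅙)) = (11 + 6*√5)*(-7/6) = -77/6 - 7*√5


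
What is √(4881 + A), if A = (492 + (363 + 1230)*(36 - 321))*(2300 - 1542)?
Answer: I*√343757973 ≈ 18541.0*I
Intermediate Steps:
A = -343762854 (A = (492 + 1593*(-285))*758 = (492 - 454005)*758 = -453513*758 = -343762854)
√(4881 + A) = √(4881 - 343762854) = √(-343757973) = I*√343757973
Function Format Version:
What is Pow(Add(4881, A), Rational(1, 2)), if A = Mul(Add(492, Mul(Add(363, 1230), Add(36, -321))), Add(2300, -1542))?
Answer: Mul(I, Pow(343757973, Rational(1, 2))) ≈ Mul(18541., I)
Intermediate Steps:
A = -343762854 (A = Mul(Add(492, Mul(1593, -285)), 758) = Mul(Add(492, -454005), 758) = Mul(-453513, 758) = -343762854)
Pow(Add(4881, A), Rational(1, 2)) = Pow(Add(4881, -343762854), Rational(1, 2)) = Pow(-343757973, Rational(1, 2)) = Mul(I, Pow(343757973, Rational(1, 2)))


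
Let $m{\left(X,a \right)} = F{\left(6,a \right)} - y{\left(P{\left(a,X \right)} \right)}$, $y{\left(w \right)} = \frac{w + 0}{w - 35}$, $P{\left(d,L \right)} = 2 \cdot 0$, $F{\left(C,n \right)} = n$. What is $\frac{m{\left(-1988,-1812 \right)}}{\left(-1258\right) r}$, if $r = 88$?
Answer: $\frac{453}{27676} \approx 0.016368$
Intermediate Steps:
$P{\left(d,L \right)} = 0$
$y{\left(w \right)} = \frac{w}{-35 + w}$
$m{\left(X,a \right)} = a$ ($m{\left(X,a \right)} = a - \frac{0}{-35 + 0} = a - \frac{0}{-35} = a - 0 \left(- \frac{1}{35}\right) = a - 0 = a + 0 = a$)
$\frac{m{\left(-1988,-1812 \right)}}{\left(-1258\right) r} = - \frac{1812}{\left(-1258\right) 88} = - \frac{1812}{-110704} = \left(-1812\right) \left(- \frac{1}{110704}\right) = \frac{453}{27676}$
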